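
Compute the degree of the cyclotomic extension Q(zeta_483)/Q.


The degree equals Euler's totient phi(483).
483 = 3 * 7 * 23
phi(483) = 264

264


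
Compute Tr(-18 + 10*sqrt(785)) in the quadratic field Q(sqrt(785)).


Tr(a + b*sqrt(d)) = (a + b*sqrt(d)) + (a - b*sqrt(d)) = 2a
= 2 * (-18)
= -36

-36


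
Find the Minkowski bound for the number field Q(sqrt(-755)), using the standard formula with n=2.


d = -755, d mod 4 = 1, so disc(K) = d = -755; |disc(K)| = 755
Imaginary quadratic field, so n = 2, s = r2 = 1, r1 = 0
M = (n!/n^n) * (4/pi)^s * sqrt(|disc(K)|) = (2!/2^2) * (4/pi)^1 * sqrt(755)
= 0.5 * 1.273240 * 27.477263
= 17.4926

17.4926


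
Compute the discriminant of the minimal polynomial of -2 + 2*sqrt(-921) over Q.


The element -2 + 2*sqrt(-921) has minimal polynomial:
x^2 + 4*x + 3688
Discriminant = (4)^2 - 4*(3688)
= 16 - 14752
= -14736

-14736


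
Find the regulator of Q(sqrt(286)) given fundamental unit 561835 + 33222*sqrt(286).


epsilon = 561835 + 33222*sqrt(286)
= 1.1237e+06
R = ln(1.1237e+06)
= 13.9321

13.9321


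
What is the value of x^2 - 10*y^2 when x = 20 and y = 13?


x^2 - d*y^2
= 20^2 - 10*13^2
= 400 - 1690
= -1290

-1290


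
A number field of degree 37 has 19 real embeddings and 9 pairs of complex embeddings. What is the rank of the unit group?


By Dirichlet's unit theorem:
rank = r1 + r2 - 1
= 19 + 9 - 1
= 27

27


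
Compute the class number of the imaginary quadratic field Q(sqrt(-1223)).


K = Q(sqrt(-1223)). d mod 4 = 1, so D = disc(K) = d = -1223
h(K) equals the number of primitive reduced positive-definite forms (a, b, c) = a*x^2 + b*x*y + c*y^2 with b^2 - 4ac = D,
where reduced means |b| <= a <= c, with b >= 0 whenever |b| = a or a = c, and primitive means gcd(a, b, c) = 1.
Reduced forces 3a^2 <= |D| = 1223, so 1 <= a <= 20; b must have the parity of D, and c = (b^2 - D)/(4a) must be an integer >= a.
Enumerate a = 1..20, b in [-a, a]:
  a=1: (1, 1, 306)  [1]
  a=2: (2, -1, 153), (2, 1, 153)  [2]
  a=3: (3, -1, 102), (3, 1, 102)  [2]
  a=4: (4, -3, 77), (4, 3, 77)  [2]
  a=5: none
  a=6: (6, -5, 52), (6, -1, 51), (6, 1, 51), (6, 5, 52)  [4]
  a=7: (7, -3, 44), (7, 3, 44)  [2]
  a=8: (8, -5, 39), (8, 5, 39)  [2]
  a=9: (9, -1, 34), (9, 1, 34)  [2]
  a=10: none
  a=11: (11, -3, 28), (11, 3, 28)  [2]
  a=12: (12, -11, 28), (12, -5, 26), (12, 5, 26), (12, 11, 28)  [4]
  a=13: (13, -5, 24), (13, 5, 24)  [2]
  a=14: (14, -11, 24), (14, -3, 22), (14, 3, 22), (14, 11, 24)  [4]
  a=15: none
  a=16: (16, -11, 21), (16, 11, 21)  [2]
  a=17: (17, -1, 18), (17, 1, 18)  [2]
  a=18: (18, -17, 21), (18, 17, 21)  [2]
  a=19..20: none
Total reduced forms: 1 + 2 + 2 + 2 + 4 + 2 + 2 + 2 + 2 + 4 + 2 + 4 + 2 + 2 + 2 = 35
h = 35

35


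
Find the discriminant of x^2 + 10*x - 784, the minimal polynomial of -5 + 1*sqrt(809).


The element -5 + 1*sqrt(809) has minimal polynomial:
x^2 + 10*x - 784
Discriminant = (10)^2 - 4*(-784)
= 100 + 3136
= 3236

3236


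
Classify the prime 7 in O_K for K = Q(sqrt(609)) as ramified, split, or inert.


K = Q(sqrt(609)). Since d mod 4 = 1, disc(K) = 609.
Check p | disc: 609 mod 7 = 0.
p divides disc, so p ramifies: (p) = P^2 with e=2, f=1, g=1.
Therefore p is ramified.

ramified


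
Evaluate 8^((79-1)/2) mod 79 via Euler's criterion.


p = 79 is prime and the exponent is (p-1)/2 = 39, so by Euler's criterion 8^39 = (8/79) = +1 or -1 mod 79.
Compute by square-and-multiply:
  39 = 32 + 4 + 2 + 1 (binary 100111)
  Repeated squaring mod 79: 8^1 = 8, 8^2 = 64, 8^4 = 67, 8^8 = 65, 8^16 = 38, 8^32 = 22
  8^39 = 8^32 * 8^4 * 8^2 * 8^1 = 22 * 67 * 64 * 8 mod 79
    22 * 67 = 1474 = 52 mod 79
    52 * 64 = 3328 = 10 mod 79
    10 * 8 = 80 = 1 mod 79
  8^39 = 1 mod 79
Result 1: 8 is a quadratic residue mod 79.
8^39 mod 79 = 1

1


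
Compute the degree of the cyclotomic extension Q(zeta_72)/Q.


The degree equals Euler's totient phi(72).
72 = 2^3 * 3^2
phi(72) = 24

24


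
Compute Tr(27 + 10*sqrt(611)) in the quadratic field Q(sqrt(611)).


Tr(a + b*sqrt(d)) = (a + b*sqrt(d)) + (a - b*sqrt(d)) = 2a
= 2 * (27)
= 54

54


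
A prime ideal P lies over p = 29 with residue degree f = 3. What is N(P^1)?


N(P^a) = p^(a*f)
= 29^(1*3)
= 29^3
= 24389

24389


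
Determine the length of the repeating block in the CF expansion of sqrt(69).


Run the CF algorithm for sqrt(69).
a_0 = floor(sqrt(69)) = 8; set m_0=0, q_0=1.
Recurrence: m' = q*a - m,  q' = (d - m'^2)/q,  a' = floor((a_0 + m')/q').
  step 1: m=8, q=5, a=3
  step 2: m=7, q=4, a=3
  step 3: m=5, q=11, a=1
  step 4: m=6, q=3, a=4
  step 5: m=6, q=11, a=1
  step 6: m=5, q=4, a=3
  step 7: m=7, q=5, a=3
  step 8: m=8, q=1, a=16
a_8 = 2*a_0 = 16, so the period closes here.
sqrt(69) = [8; 3, 3, 1, 4, 1, 3, 3, 16]
Period length = 8

8


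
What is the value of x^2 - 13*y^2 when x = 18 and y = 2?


x^2 - d*y^2
= 18^2 - 13*2^2
= 324 - 52
= 272

272


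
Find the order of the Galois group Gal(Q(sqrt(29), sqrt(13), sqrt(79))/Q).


The 3 square roots of distinct primes are multiplicatively independent over Q,
so [K:Q] = 2^3 and Gal(K/Q) is isomorphic to (Z/2Z)^3.
|Gal| = 2^3 = 8

8


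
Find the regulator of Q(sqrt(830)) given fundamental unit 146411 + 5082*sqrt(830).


epsilon = 146411 + 5082*sqrt(830)
= 292822.0000
R = ln(292822.0000)
= 12.5873

12.5873


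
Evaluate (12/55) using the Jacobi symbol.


Compute (12/55) via quadratic reciprocity:
  pull out 2: (2/55) = +1  (since 55 mod 8 = 7)
  pull out 2: (2/55) = +1  (since 55 mod 8 = 7)
  reciprocity: (3/55) -> -(55/3)
  reduce: (1/3)
  (1/3) = 1
Product of signs = -1

-1


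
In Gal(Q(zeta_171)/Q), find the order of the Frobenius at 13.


The Frobenius at p in Gal(Q(zeta_n)/Q) = (Z/nZ)* is the class of p, so its order is ord_171(13), the smallest k >= 1 with 13^k = 1 mod 171.
n = 171 = 3^2 * 19, phi(171) = 108; the order divides phi(n).
Divisors of 108: 1, 2, 3, 4, 6, 9, 12, 18, 27, 36, 54, 108
Repeated squaring mod 171: 13^1 = 13, 13^2 = 169, 13^4 = 4, 13^8 = 16, 13^16 = 85, 13^32 = 43, 13^64 = 139
Test divisors in increasing order:
  k=1: 13^1 = 13 mod 171
  k=2: 13^2 = 169 mod 171
  k=3: 13^3 = 169 * 13 = 145 mod 171
  k=4: 13^4 = 4 mod 171
  k=6: 13^6 = 4 * 169 = 163 mod 171
  k=9: 13^9 = 16 * 13 = 37 mod 171
  k=12: 13^12 = 16 * 4 = 64 mod 171
  k=18: 13^18 = 85 * 169 = 1 mod 171  <- first divisor giving 1
Order = 18

18


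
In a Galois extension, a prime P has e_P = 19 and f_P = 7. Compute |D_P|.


|D_P| = e * f
= 19 * 7
= 133

133


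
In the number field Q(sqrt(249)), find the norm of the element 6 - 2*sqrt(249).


N(a + b*sqrt(d)) = a^2 - d*b^2
= (6)^2 - (249)*(-2)^2
= 36 - 996
= -960

-960


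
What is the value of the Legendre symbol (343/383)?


p = 383 is prime, so compute (343/383) with the reciprocity algorithm (Jacobi-symbol steps: pull out 2s via (2/n), flip via reciprocity, reduce):
  reciprocity: (343/383) -> -(383/343)
  reduce: (40/343)
  pull out 2: (2/343) = +1  (since 343 mod 8 = 7)
  pull out 2: (2/343) = +1  (since 343 mod 8 = 7)
  pull out 2: (2/343) = +1  (since 343 mod 8 = 7)
  reciprocity: (5/343) -> +(343/5)
  reduce: (3/5)
  reciprocity: (3/5) -> +(5/3)
  reduce: (2/3)
  pull out 2: (2/3) = -1  (since 3 mod 8 = 3)
  (1/3) = 1
Product of signs = 1
(343/383) = 1

1


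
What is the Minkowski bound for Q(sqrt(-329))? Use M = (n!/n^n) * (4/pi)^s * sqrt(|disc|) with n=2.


d = -329, d mod 4 = 3, so disc(K) = 4d = -1316; |disc(K)| = 1316
Imaginary quadratic field, so n = 2, s = r2 = 1, r1 = 0
M = (n!/n^n) * (4/pi)^s * sqrt(|disc(K)|) = (2!/2^2) * (4/pi)^1 * sqrt(1316)
= 0.5 * 1.273240 * 36.276714
= 23.0945

23.0945


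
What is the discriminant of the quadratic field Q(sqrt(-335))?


For K = Q(sqrt(d)) with d squarefree: disc(K) = d if d = 1 mod 4, and disc(K) = 4d if d = 2 or 3 mod 4.
Here d = -335, and d mod 4 = 1.
d = 1 mod 4 (O_K = Z[(1+sqrt(d))/2]), so disc(K) = d = -335

-335


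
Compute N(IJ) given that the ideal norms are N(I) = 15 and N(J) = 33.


N(IJ) = N(I) * N(J)
= 15 * 33
= 495

495


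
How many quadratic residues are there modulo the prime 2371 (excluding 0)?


For prime p, the number of non-zero quadratic residues is (p-1)/2.
= (2371-1)/2
= 1185

1185


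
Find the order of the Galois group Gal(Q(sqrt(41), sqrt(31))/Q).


The 2 square roots of distinct primes are multiplicatively independent over Q,
so [K:Q] = 2^2 and Gal(K/Q) is isomorphic to (Z/2Z)^2.
|Gal| = 2^2 = 4

4


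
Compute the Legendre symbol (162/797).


p = 797 is prime, so compute (162/797) with the reciprocity algorithm (Jacobi-symbol steps: pull out 2s via (2/n), flip via reciprocity, reduce):
  pull out 2: (2/797) = -1  (since 797 mod 8 = 5)
  reciprocity: (81/797) -> +(797/81)
  reduce: (68/81)
  pull out 2: (2/81) = +1  (since 81 mod 8 = 1)
  pull out 2: (2/81) = +1  (since 81 mod 8 = 1)
  reciprocity: (17/81) -> +(81/17)
  reduce: (13/17)
  reciprocity: (13/17) -> +(17/13)
  reduce: (4/13)
  pull out 2: (2/13) = -1  (since 13 mod 8 = 5)
  pull out 2: (2/13) = -1  (since 13 mod 8 = 5)
  (1/13) = 1
Product of signs = -1
(162/797) = -1

-1


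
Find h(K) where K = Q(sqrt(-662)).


K = Q(sqrt(-662)). d mod 4 = 2, so D = disc(K) = 4d = -2648
h(K) equals the number of primitive reduced positive-definite forms (a, b, c) = a*x^2 + b*x*y + c*y^2 with b^2 - 4ac = D,
where reduced means |b| <= a <= c, with b >= 0 whenever |b| = a or a = c, and primitive means gcd(a, b, c) = 1.
Reduced forces 3a^2 <= |D| = 2648, so 1 <= a <= 29; b must have the parity of D, and c = (b^2 - D)/(4a) must be an integer >= a.
Enumerate a = 1..29, b in [-a, a]:
  a=1: (1, 0, 662)  [1]
  a=2: (2, 0, 331)  [1]
  a=3: (3, -2, 221), (3, 2, 221)  [2]
  a=4..5: none
  a=6: (6, -4, 111), (6, 4, 111)  [2]
  a=7..8: none
  a=9: (9, -4, 74), (9, 4, 74)  [2]
  a=10: none
  a=11: (11, -6, 61), (11, 6, 61)  [2]
  a=12: none
  a=13: (13, -2, 51), (13, 2, 51)  [2]
  a=14..16: none
  a=17: (17, -2, 39), (17, 2, 39)  [2]
  a=18: (18, -4, 37), (18, 4, 37)  [2]
  a=19..21: none
  a=22: (22, -16, 33), (22, 16, 33)  [2]
  a=23..25: none
  a=26: (26, -24, 31), (26, 24, 31)  [2]
  a=27: (27, -22, 29), (27, 22, 29)  [2]
  a=28..29: none
Total reduced forms: 1 + 1 + 2 + 2 + 2 + 2 + 2 + 2 + 2 + 2 + 2 + 2 = 22
h = 22

22


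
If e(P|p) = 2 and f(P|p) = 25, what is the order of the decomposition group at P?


|D_P| = e * f
= 2 * 25
= 50

50


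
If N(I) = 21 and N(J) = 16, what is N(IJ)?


N(IJ) = N(I) * N(J)
= 21 * 16
= 336

336


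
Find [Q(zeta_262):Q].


The degree equals Euler's totient phi(262).
262 = 2 * 131
phi(262) = 130

130


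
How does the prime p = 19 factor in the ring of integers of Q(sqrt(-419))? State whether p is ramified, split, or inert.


K = Q(sqrt(-419)). Since d mod 4 = 1, disc(K) = -419.
Check p | disc: -419 mod 19 = 18.
p does not divide disc. Compute Legendre symbol (d/p):
18^((19-1)/2) mod 19 = -1
(d/p) = -1, so p is inert: (p) stays prime with e=1, f=2, g=1.
Therefore p is inert.

inert


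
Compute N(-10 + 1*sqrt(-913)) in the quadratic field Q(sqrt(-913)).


N(a + b*sqrt(d)) = a^2 - d*b^2
= (-10)^2 - (-913)*(1)^2
= 100 + 913
= 1013

1013


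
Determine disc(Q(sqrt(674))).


For K = Q(sqrt(d)) with d squarefree: disc(K) = d if d = 1 mod 4, and disc(K) = 4d if d = 2 or 3 mod 4.
Here d = 674, and d mod 4 = 2.
d = 2 mod 4, not 1 (O_K = Z[sqrt(d)]), so disc(K) = 4d = 4 * (674) = 2696

2696


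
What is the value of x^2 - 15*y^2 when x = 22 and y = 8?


x^2 - d*y^2
= 22^2 - 15*8^2
= 484 - 960
= -476

-476


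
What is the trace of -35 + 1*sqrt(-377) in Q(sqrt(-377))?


Tr(a + b*sqrt(d)) = (a + b*sqrt(d)) + (a - b*sqrt(d)) = 2a
= 2 * (-35)
= -70

-70


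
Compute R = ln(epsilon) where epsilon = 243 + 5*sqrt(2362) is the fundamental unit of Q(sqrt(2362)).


epsilon = 243 + 5*sqrt(2362)
= 486.0021
R = ln(486.0021)
= 6.1862

6.1862


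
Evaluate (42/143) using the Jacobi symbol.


Compute (42/143) via quadratic reciprocity:
  pull out 2: (2/143) = +1  (since 143 mod 8 = 7)
  reciprocity: (21/143) -> +(143/21)
  reduce: (17/21)
  reciprocity: (17/21) -> +(21/17)
  reduce: (4/17)
  pull out 2: (2/17) = +1  (since 17 mod 8 = 1)
  pull out 2: (2/17) = +1  (since 17 mod 8 = 1)
  (1/17) = 1
Product of signs = 1

1


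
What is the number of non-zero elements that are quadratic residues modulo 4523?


For prime p, the number of non-zero quadratic residues is (p-1)/2.
= (4523-1)/2
= 2261

2261


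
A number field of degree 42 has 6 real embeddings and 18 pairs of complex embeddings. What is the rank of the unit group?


By Dirichlet's unit theorem:
rank = r1 + r2 - 1
= 6 + 18 - 1
= 23

23


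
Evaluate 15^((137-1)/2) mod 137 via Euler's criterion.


p = 137 is prime and the exponent is (p-1)/2 = 68, so by Euler's criterion 15^68 = (15/137) = +1 or -1 mod 137.
Compute by square-and-multiply:
  68 = 64 + 4 (binary 1000100)
  Repeated squaring mod 137: 15^1 = 15, 15^2 = 88, 15^4 = 72, 15^8 = 115, 15^16 = 73, 15^32 = 123, 15^64 = 59
  15^68 = 15^64 * 15^4 = 59 * 72 mod 137
    59 * 72 = 4248 = 1 mod 137
  15^68 = 1 mod 137
Result 1: 15 is a quadratic residue mod 137.
15^68 mod 137 = 1

1


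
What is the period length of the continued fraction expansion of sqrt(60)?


Run the CF algorithm for sqrt(60).
a_0 = floor(sqrt(60)) = 7; set m_0=0, q_0=1.
Recurrence: m' = q*a - m,  q' = (d - m'^2)/q,  a' = floor((a_0 + m')/q').
  step 1: m=7, q=11, a=1
  step 2: m=4, q=4, a=2
  step 3: m=4, q=11, a=1
  step 4: m=7, q=1, a=14
a_4 = 2*a_0 = 14, so the period closes here.
sqrt(60) = [7; 1, 2, 1, 14]
Period length = 4

4


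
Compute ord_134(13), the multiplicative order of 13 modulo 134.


We want ord_134(13), the smallest k >= 1 with 13^k = 1 mod 134.
n = 134 = 2 * 67, phi(134) = 66; the order divides phi(n).
Divisors of 66: 1, 2, 3, 6, 11, 22, 33, 66
Repeated squaring mod 134: 13^1 = 13, 13^2 = 35, 13^4 = 19, 13^8 = 93, 13^16 = 73, 13^32 = 103, 13^64 = 23
Test divisors in increasing order:
  k=1: 13^1 = 13 mod 134
  k=2: 13^2 = 35 mod 134
  k=3: 13^3 = 35 * 13 = 53 mod 134
  k=6: 13^6 = 19 * 35 = 129 mod 134
  k=11: 13^11 = 93 * 35 * 13 = 105 mod 134
  k=22: 13^22 = 73 * 19 * 35 = 37 mod 134
  k=33: 13^33 = 103 * 13 = 133 mod 134
  k=66: 13^66 = 23 * 35 = 1 mod 134  <- first divisor giving 1
Order = 66

66


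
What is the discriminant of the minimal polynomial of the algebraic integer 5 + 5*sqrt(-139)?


The element 5 + 5*sqrt(-139) has minimal polynomial:
x^2 - 10*x + 3500
Discriminant = (-10)^2 - 4*(3500)
= 100 - 14000
= -13900

-13900


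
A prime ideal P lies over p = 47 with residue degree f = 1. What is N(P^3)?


N(P^a) = p^(a*f)
= 47^(3*1)
= 47^3
= 103823

103823


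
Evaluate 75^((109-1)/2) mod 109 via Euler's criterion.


p = 109 is prime and the exponent is (p-1)/2 = 54, so by Euler's criterion 75^54 = (75/109) = +1 or -1 mod 109.
Compute by square-and-multiply:
  54 = 32 + 16 + 4 + 2 (binary 110110)
  Repeated squaring mod 109: 75^1 = 75, 75^2 = 66, 75^4 = 105, 75^8 = 16, 75^16 = 38, 75^32 = 27
  75^54 = 75^32 * 75^16 * 75^4 * 75^2 = 27 * 38 * 105 * 66 mod 109
    27 * 38 = 1026 = 45 mod 109
    45 * 105 = 4725 = 38 mod 109
    38 * 66 = 2508 = 1 mod 109
  75^54 = 1 mod 109
Result 1: 75 is a quadratic residue mod 109.
75^54 mod 109 = 1

1


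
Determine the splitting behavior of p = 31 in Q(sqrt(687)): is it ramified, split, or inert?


K = Q(sqrt(687)). Since d mod 4 = 3, disc(K) = 2748.
Check p | disc: 2748 mod 31 = 20.
p does not divide disc. Compute Legendre symbol (d/p):
5^((31-1)/2) mod 31 = 1
(d/p) = 1, so p splits: (p) = P*P' with e=1, f=1, g=2.
Therefore p is split.

split


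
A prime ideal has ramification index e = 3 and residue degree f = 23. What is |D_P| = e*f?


|D_P| = e * f
= 3 * 23
= 69

69


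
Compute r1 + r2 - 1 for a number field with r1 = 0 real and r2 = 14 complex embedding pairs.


By Dirichlet's unit theorem:
rank = r1 + r2 - 1
= 0 + 14 - 1
= 13

13


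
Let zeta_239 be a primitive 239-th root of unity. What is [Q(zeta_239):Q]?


The degree equals Euler's totient phi(239).
239 = 239
phi(239) = 238

238


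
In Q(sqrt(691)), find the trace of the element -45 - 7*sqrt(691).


Tr(a + b*sqrt(d)) = (a + b*sqrt(d)) + (a - b*sqrt(d)) = 2a
= 2 * (-45)
= -90

-90


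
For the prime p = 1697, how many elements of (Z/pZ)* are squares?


For prime p, the number of non-zero quadratic residues is (p-1)/2.
= (1697-1)/2
= 848

848


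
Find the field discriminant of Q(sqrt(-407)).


For K = Q(sqrt(d)) with d squarefree: disc(K) = d if d = 1 mod 4, and disc(K) = 4d if d = 2 or 3 mod 4.
Here d = -407, and d mod 4 = 1.
d = 1 mod 4 (O_K = Z[(1+sqrt(d))/2]), so disc(K) = d = -407

-407


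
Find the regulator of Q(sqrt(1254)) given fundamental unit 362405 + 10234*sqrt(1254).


epsilon = 362405 + 10234*sqrt(1254)
= 724810.0000
R = ln(724810.0000)
= 13.4937

13.4937


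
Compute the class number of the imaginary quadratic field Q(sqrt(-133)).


K = Q(sqrt(-133)). d mod 4 = 3, so D = disc(K) = 4d = -532
h(K) equals the number of primitive reduced positive-definite forms (a, b, c) = a*x^2 + b*x*y + c*y^2 with b^2 - 4ac = D,
where reduced means |b| <= a <= c, with b >= 0 whenever |b| = a or a = c, and primitive means gcd(a, b, c) = 1.
Reduced forces 3a^2 <= |D| = 532, so 1 <= a <= 13; b must have the parity of D, and c = (b^2 - D)/(4a) must be an integer >= a.
Enumerate a = 1..13, b in [-a, a]:
  a=1: (1, 0, 133)  [1]
  a=2: (2, 2, 67)  [1]
  a=3..6: none
  a=7: (7, 0, 19)  [1]
  a=8..12: none
  a=13: (13, 12, 13)  [1]
Total reduced forms: 1 + 1 + 1 + 1 = 4
h = 4

4


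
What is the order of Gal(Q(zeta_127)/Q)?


|Gal(Q(zeta_127)/Q)| = phi(127)
= 126

126


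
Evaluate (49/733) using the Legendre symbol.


p = 733 is prime, so compute (49/733) with the reciprocity algorithm (Jacobi-symbol steps: pull out 2s via (2/n), flip via reciprocity, reduce):
  reciprocity: (49/733) -> +(733/49)
  reduce: (47/49)
  reciprocity: (47/49) -> +(49/47)
  reduce: (2/47)
  pull out 2: (2/47) = +1  (since 47 mod 8 = 7)
  (1/47) = 1
Product of signs = 1
(49/733) = 1

1


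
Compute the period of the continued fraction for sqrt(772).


Run the CF algorithm for sqrt(772).
a_0 = floor(sqrt(772)) = 27; set m_0=0, q_0=1.
Recurrence: m' = q*a - m,  q' = (d - m'^2)/q,  a' = floor((a_0 + m')/q').
  step 1: m=27, q=43, a=1
  step 2: m=16, q=12, a=3
  step 3: m=20, q=31, a=1
  step 4: m=11, q=21, a=1
  step 5: m=10, q=32, a=1
  step 6: m=22, q=9, a=5
  step 7: m=23, q=27, a=1
  step 8: m=4, q=28, a=1
  step 9: m=24, q=7, a=7
  step 10: m=25, q=21, a=2
  step 11: m=17, q=23, a=1
  step 12: m=6, q=32, a=1
  step 13: m=26, q=3, a=17
  step 14: m=25, q=49, a=1
  step 15: m=24, q=4, a=12
  step 16: m=24, q=49, a=1
  step 17: m=25, q=3, a=17
  step 18: m=26, q=32, a=1
  step 19: m=6, q=23, a=1
  step 20: m=17, q=21, a=2
  step 21: m=25, q=7, a=7
  step 22: m=24, q=28, a=1
  step 23: m=4, q=27, a=1
  step 24: m=23, q=9, a=5
  step 25: m=22, q=32, a=1
  step 26: m=10, q=21, a=1
  step 27: m=11, q=31, a=1
  step 28: m=20, q=12, a=3
  step 29: m=16, q=43, a=1
  step 30: m=27, q=1, a=54
a_30 = 2*a_0 = 54, so the period closes here.
sqrt(772) = [27; 1, 3, 1, 1, 1, 5, 1, 1, 7, 2, 1, 1, 17, 1, 12, 1, 17, 1, 1, 2, 7, 1, 1, 5, 1, 1, 1, 3, 1, 54]
Period length = 30

30


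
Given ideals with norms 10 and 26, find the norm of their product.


N(IJ) = N(I) * N(J)
= 10 * 26
= 260

260


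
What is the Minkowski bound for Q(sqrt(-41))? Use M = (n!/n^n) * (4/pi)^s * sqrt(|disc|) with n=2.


d = -41, d mod 4 = 3, so disc(K) = 4d = -164; |disc(K)| = 164
Imaginary quadratic field, so n = 2, s = r2 = 1, r1 = 0
M = (n!/n^n) * (4/pi)^s * sqrt(|disc(K)|) = (2!/2^2) * (4/pi)^1 * sqrt(164)
= 0.5 * 1.273240 * 12.806248
= 8.1527

8.1527


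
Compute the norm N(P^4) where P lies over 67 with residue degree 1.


N(P^a) = p^(a*f)
= 67^(4*1)
= 67^4
= 20151121

20151121


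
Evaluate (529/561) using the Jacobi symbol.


Compute (529/561) via quadratic reciprocity:
  reciprocity: (529/561) -> +(561/529)
  reduce: (32/529)
  pull out 2: (2/529) = +1  (since 529 mod 8 = 1)
  pull out 2: (2/529) = +1  (since 529 mod 8 = 1)
  pull out 2: (2/529) = +1  (since 529 mod 8 = 1)
  pull out 2: (2/529) = +1  (since 529 mod 8 = 1)
  pull out 2: (2/529) = +1  (since 529 mod 8 = 1)
  (1/529) = 1
Product of signs = 1

1


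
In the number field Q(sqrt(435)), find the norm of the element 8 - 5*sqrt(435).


N(a + b*sqrt(d)) = a^2 - d*b^2
= (8)^2 - (435)*(-5)^2
= 64 - 10875
= -10811

-10811


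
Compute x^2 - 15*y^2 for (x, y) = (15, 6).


x^2 - d*y^2
= 15^2 - 15*6^2
= 225 - 540
= -315

-315


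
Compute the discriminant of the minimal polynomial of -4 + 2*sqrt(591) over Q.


The element -4 + 2*sqrt(591) has minimal polynomial:
x^2 + 8*x - 2348
Discriminant = (8)^2 - 4*(-2348)
= 64 + 9392
= 9456

9456


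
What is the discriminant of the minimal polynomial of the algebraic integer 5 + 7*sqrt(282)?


The element 5 + 7*sqrt(282) has minimal polynomial:
x^2 - 10*x - 13793
Discriminant = (-10)^2 - 4*(-13793)
= 100 + 55172
= 55272

55272


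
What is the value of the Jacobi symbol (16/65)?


Compute (16/65) via quadratic reciprocity:
  pull out 2: (2/65) = +1  (since 65 mod 8 = 1)
  pull out 2: (2/65) = +1  (since 65 mod 8 = 1)
  pull out 2: (2/65) = +1  (since 65 mod 8 = 1)
  pull out 2: (2/65) = +1  (since 65 mod 8 = 1)
  (1/65) = 1
Product of signs = 1

1


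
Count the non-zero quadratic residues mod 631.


For prime p, the number of non-zero quadratic residues is (p-1)/2.
= (631-1)/2
= 315

315


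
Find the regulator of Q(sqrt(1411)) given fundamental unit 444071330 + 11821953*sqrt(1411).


epsilon = 444071330 + 11821953*sqrt(1411)
= 8.8814e+08
R = ln(8.8814e+08)
= 20.6046

20.6046


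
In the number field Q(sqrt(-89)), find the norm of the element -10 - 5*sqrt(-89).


N(a + b*sqrt(d)) = a^2 - d*b^2
= (-10)^2 - (-89)*(-5)^2
= 100 + 2225
= 2325

2325


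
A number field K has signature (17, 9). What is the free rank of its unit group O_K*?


By Dirichlet's unit theorem:
rank = r1 + r2 - 1
= 17 + 9 - 1
= 25

25


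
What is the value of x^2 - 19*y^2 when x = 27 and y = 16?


x^2 - d*y^2
= 27^2 - 19*16^2
= 729 - 4864
= -4135

-4135


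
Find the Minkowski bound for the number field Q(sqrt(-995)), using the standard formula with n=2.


d = -995, d mod 4 = 1, so disc(K) = d = -995; |disc(K)| = 995
Imaginary quadratic field, so n = 2, s = r2 = 1, r1 = 0
M = (n!/n^n) * (4/pi)^s * sqrt(|disc(K)|) = (2!/2^2) * (4/pi)^1 * sqrt(995)
= 0.5 * 1.273240 * 31.543621
= 20.0813

20.0813


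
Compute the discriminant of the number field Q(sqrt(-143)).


For K = Q(sqrt(d)) with d squarefree: disc(K) = d if d = 1 mod 4, and disc(K) = 4d if d = 2 or 3 mod 4.
Here d = -143, and d mod 4 = 1.
d = 1 mod 4 (O_K = Z[(1+sqrt(d))/2]), so disc(K) = d = -143

-143


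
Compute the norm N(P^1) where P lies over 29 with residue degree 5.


N(P^a) = p^(a*f)
= 29^(1*5)
= 29^5
= 20511149

20511149


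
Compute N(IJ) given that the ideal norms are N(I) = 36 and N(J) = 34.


N(IJ) = N(I) * N(J)
= 36 * 34
= 1224

1224


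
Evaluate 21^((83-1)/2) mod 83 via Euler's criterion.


p = 83 is prime and the exponent is (p-1)/2 = 41, so by Euler's criterion 21^41 = (21/83) = +1 or -1 mod 83.
Compute by square-and-multiply:
  41 = 32 + 8 + 1 (binary 101001)
  Repeated squaring mod 83: 21^1 = 21, 21^2 = 26, 21^4 = 12, 21^8 = 61, 21^16 = 69, 21^32 = 30
  21^41 = 21^32 * 21^8 * 21^1 = 30 * 61 * 21 mod 83
    30 * 61 = 1830 = 4 mod 83
    4 * 21 = 84 = 1 mod 83
  21^41 = 1 mod 83
Result 1: 21 is a quadratic residue mod 83.
21^41 mod 83 = 1

1


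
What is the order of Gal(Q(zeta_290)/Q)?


|Gal(Q(zeta_290)/Q)| = phi(290)
= 112

112


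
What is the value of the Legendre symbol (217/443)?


p = 443 is prime, so compute (217/443) with the reciprocity algorithm (Jacobi-symbol steps: pull out 2s via (2/n), flip via reciprocity, reduce):
  reciprocity: (217/443) -> +(443/217)
  reduce: (9/217)
  reciprocity: (9/217) -> +(217/9)
  reduce: (1/9)
  (1/9) = 1
Product of signs = 1
(217/443) = 1

1


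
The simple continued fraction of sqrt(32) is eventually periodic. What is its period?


Run the CF algorithm for sqrt(32).
a_0 = floor(sqrt(32)) = 5; set m_0=0, q_0=1.
Recurrence: m' = q*a - m,  q' = (d - m'^2)/q,  a' = floor((a_0 + m')/q').
  step 1: m=5, q=7, a=1
  step 2: m=2, q=4, a=1
  step 3: m=2, q=7, a=1
  step 4: m=5, q=1, a=10
a_4 = 2*a_0 = 10, so the period closes here.
sqrt(32) = [5; 1, 1, 1, 10]
Period length = 4

4


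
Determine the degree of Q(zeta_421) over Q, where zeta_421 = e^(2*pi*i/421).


The degree equals Euler's totient phi(421).
421 = 421
phi(421) = 420

420


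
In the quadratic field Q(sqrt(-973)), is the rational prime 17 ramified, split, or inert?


K = Q(sqrt(-973)). Since d mod 4 = 3, disc(K) = -3892.
Check p | disc: -3892 mod 17 = 1.
p does not divide disc. Compute Legendre symbol (d/p):
13^((17-1)/2) mod 17 = 1
(d/p) = 1, so p splits: (p) = P*P' with e=1, f=1, g=2.
Therefore p is split.

split


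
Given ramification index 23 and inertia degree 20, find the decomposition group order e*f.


|D_P| = e * f
= 23 * 20
= 460

460


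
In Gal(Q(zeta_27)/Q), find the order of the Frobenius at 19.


The Frobenius at p in Gal(Q(zeta_n)/Q) = (Z/nZ)* is the class of p, so its order is ord_27(19), the smallest k >= 1 with 19^k = 1 mod 27.
n = 27 = 3^3, phi(27) = 18; the order divides phi(n).
Divisors of 18: 1, 2, 3, 6, 9, 18
Repeated squaring mod 27: 19^1 = 19, 19^2 = 10, 19^4 = 19, 19^8 = 10, 19^16 = 19
Test divisors in increasing order:
  k=1: 19^1 = 19 mod 27
  k=2: 19^2 = 10 mod 27
  k=3: 19^3 = 10 * 19 = 1 mod 27  <- first divisor giving 1
Order = 3

3


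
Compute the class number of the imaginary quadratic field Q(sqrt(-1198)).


K = Q(sqrt(-1198)). d mod 4 = 2, so D = disc(K) = 4d = -4792
h(K) equals the number of primitive reduced positive-definite forms (a, b, c) = a*x^2 + b*x*y + c*y^2 with b^2 - 4ac = D,
where reduced means |b| <= a <= c, with b >= 0 whenever |b| = a or a = c, and primitive means gcd(a, b, c) = 1.
Reduced forces 3a^2 <= |D| = 4792, so 1 <= a <= 39; b must have the parity of D, and c = (b^2 - D)/(4a) must be an integer >= a.
Enumerate a = 1..39, b in [-a, a]:
  a=1: (1, 0, 1198)  [1]
  a=2: (2, 0, 599)  [1]
  a=3..10: none
  a=11: (11, -2, 109), (11, 2, 109)  [2]
  a=12..16: none
  a=17: (17, -6, 71), (17, 6, 71)  [2]
  a=18..21: none
  a=22: (22, -20, 59), (22, 20, 59)  [2]
  a=23..28: none
  a=29: (29, -14, 43), (29, 14, 43)  [2]
  a=30..33: none
  a=34: (34, -28, 41), (34, 28, 41)  [2]
  a=35..39: none
Total reduced forms: 1 + 1 + 2 + 2 + 2 + 2 + 2 = 12
h = 12

12


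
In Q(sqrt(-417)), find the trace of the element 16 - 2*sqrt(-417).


Tr(a + b*sqrt(d)) = (a + b*sqrt(d)) + (a - b*sqrt(d)) = 2a
= 2 * (16)
= 32

32


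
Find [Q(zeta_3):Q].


The degree equals Euler's totient phi(3).
3 = 3
phi(3) = 2

2


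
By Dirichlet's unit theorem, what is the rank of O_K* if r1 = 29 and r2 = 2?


By Dirichlet's unit theorem:
rank = r1 + r2 - 1
= 29 + 2 - 1
= 30

30


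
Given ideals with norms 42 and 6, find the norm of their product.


N(IJ) = N(I) * N(J)
= 42 * 6
= 252

252


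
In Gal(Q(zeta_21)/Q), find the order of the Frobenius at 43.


The Frobenius at p in Gal(Q(zeta_n)/Q) = (Z/nZ)* is the class of p, so its order is ord_21(43), the smallest k >= 1 with 43^k = 1 mod 21.
n = 21 = 3 * 7, phi(21) = 12; the order divides phi(n).
Divisors of 12: 1, 2, 3, 4, 6, 12
Repeated squaring mod 21: 43^1 = 1, 43^2 = 1, 43^4 = 1, 43^8 = 1
Test divisors in increasing order:
  k=1: 43^1 = 1 mod 21  <- first divisor giving 1
Order = 1

1


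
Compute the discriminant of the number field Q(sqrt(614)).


For K = Q(sqrt(d)) with d squarefree: disc(K) = d if d = 1 mod 4, and disc(K) = 4d if d = 2 or 3 mod 4.
Here d = 614, and d mod 4 = 2.
d = 2 mod 4, not 1 (O_K = Z[sqrt(d)]), so disc(K) = 4d = 4 * (614) = 2456

2456


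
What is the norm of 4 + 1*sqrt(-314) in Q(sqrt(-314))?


N(a + b*sqrt(d)) = a^2 - d*b^2
= (4)^2 - (-314)*(1)^2
= 16 + 314
= 330

330


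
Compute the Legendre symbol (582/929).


p = 929 is prime, so compute (582/929) with the reciprocity algorithm (Jacobi-symbol steps: pull out 2s via (2/n), flip via reciprocity, reduce):
  pull out 2: (2/929) = +1  (since 929 mod 8 = 1)
  reciprocity: (291/929) -> +(929/291)
  reduce: (56/291)
  pull out 2: (2/291) = -1  (since 291 mod 8 = 3)
  pull out 2: (2/291) = -1  (since 291 mod 8 = 3)
  pull out 2: (2/291) = -1  (since 291 mod 8 = 3)
  reciprocity: (7/291) -> -(291/7)
  reduce: (4/7)
  pull out 2: (2/7) = +1  (since 7 mod 8 = 7)
  pull out 2: (2/7) = +1  (since 7 mod 8 = 7)
  (1/7) = 1
Product of signs = 1
(582/929) = 1

1


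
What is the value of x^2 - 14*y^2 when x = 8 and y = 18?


x^2 - d*y^2
= 8^2 - 14*18^2
= 64 - 4536
= -4472

-4472


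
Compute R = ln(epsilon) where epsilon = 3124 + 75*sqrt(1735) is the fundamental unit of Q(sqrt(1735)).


epsilon = 3124 + 75*sqrt(1735)
= 6247.9998
R = ln(6247.9998)
= 8.7400

8.7400


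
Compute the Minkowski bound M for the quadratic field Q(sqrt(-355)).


d = -355, d mod 4 = 1, so disc(K) = d = -355; |disc(K)| = 355
Imaginary quadratic field, so n = 2, s = r2 = 1, r1 = 0
M = (n!/n^n) * (4/pi)^s * sqrt(|disc(K)|) = (2!/2^2) * (4/pi)^1 * sqrt(355)
= 0.5 * 1.273240 * 18.841444
= 11.9948

11.9948


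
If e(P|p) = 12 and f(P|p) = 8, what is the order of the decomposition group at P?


|D_P| = e * f
= 12 * 8
= 96

96


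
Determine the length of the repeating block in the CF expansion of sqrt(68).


Run the CF algorithm for sqrt(68).
a_0 = floor(sqrt(68)) = 8; set m_0=0, q_0=1.
Recurrence: m' = q*a - m,  q' = (d - m'^2)/q,  a' = floor((a_0 + m')/q').
  step 1: m=8, q=4, a=4
  step 2: m=8, q=1, a=16
a_2 = 2*a_0 = 16, so the period closes here.
sqrt(68) = [8; 4, 16]
Period length = 2

2


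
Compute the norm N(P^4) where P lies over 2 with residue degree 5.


N(P^a) = p^(a*f)
= 2^(4*5)
= 2^20
= 1048576

1048576


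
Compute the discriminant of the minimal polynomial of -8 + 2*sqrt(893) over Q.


The element -8 + 2*sqrt(893) has minimal polynomial:
x^2 + 16*x - 3508
Discriminant = (16)^2 - 4*(-3508)
= 256 + 14032
= 14288

14288


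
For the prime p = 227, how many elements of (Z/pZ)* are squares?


For prime p, the number of non-zero quadratic residues is (p-1)/2.
= (227-1)/2
= 113

113


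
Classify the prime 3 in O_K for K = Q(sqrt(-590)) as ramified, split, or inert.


K = Q(sqrt(-590)). Since d mod 4 = 2, disc(K) = -2360.
Check p | disc: -2360 mod 3 = 1.
p does not divide disc. Compute Legendre symbol (d/p):
1^((3-1)/2) mod 3 = 1
(d/p) = 1, so p splits: (p) = P*P' with e=1, f=1, g=2.
Therefore p is split.

split


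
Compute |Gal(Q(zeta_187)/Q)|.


|Gal(Q(zeta_187)/Q)| = phi(187)
= 160

160


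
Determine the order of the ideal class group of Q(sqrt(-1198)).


K = Q(sqrt(-1198)). d mod 4 = 2, so D = disc(K) = 4d = -4792
h(K) equals the number of primitive reduced positive-definite forms (a, b, c) = a*x^2 + b*x*y + c*y^2 with b^2 - 4ac = D,
where reduced means |b| <= a <= c, with b >= 0 whenever |b| = a or a = c, and primitive means gcd(a, b, c) = 1.
Reduced forces 3a^2 <= |D| = 4792, so 1 <= a <= 39; b must have the parity of D, and c = (b^2 - D)/(4a) must be an integer >= a.
Enumerate a = 1..39, b in [-a, a]:
  a=1: (1, 0, 1198)  [1]
  a=2: (2, 0, 599)  [1]
  a=3..10: none
  a=11: (11, -2, 109), (11, 2, 109)  [2]
  a=12..16: none
  a=17: (17, -6, 71), (17, 6, 71)  [2]
  a=18..21: none
  a=22: (22, -20, 59), (22, 20, 59)  [2]
  a=23..28: none
  a=29: (29, -14, 43), (29, 14, 43)  [2]
  a=30..33: none
  a=34: (34, -28, 41), (34, 28, 41)  [2]
  a=35..39: none
Total reduced forms: 1 + 1 + 2 + 2 + 2 + 2 + 2 = 12
h = 12

12


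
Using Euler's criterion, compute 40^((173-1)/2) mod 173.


p = 173 is prime and the exponent is (p-1)/2 = 86, so by Euler's criterion 40^86 = (40/173) = +1 or -1 mod 173.
Compute by square-and-multiply:
  86 = 64 + 16 + 4 + 2 (binary 1010110)
  Repeated squaring mod 173: 40^1 = 40, 40^2 = 43, 40^4 = 119, 40^8 = 148, 40^16 = 106, 40^32 = 164, 40^64 = 81
  40^86 = 40^64 * 40^16 * 40^4 * 40^2 = 81 * 106 * 119 * 43 mod 173
    81 * 106 = 8586 = 109 mod 173
    109 * 119 = 12971 = 169 mod 173
    169 * 43 = 7267 = 1 mod 173
  40^86 = 1 mod 173
Result 1: 40 is a quadratic residue mod 173.
40^86 mod 173 = 1

1


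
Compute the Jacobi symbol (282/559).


Compute (282/559) via quadratic reciprocity:
  pull out 2: (2/559) = +1  (since 559 mod 8 = 7)
  reciprocity: (141/559) -> +(559/141)
  reduce: (136/141)
  pull out 2: (2/141) = -1  (since 141 mod 8 = 5)
  pull out 2: (2/141) = -1  (since 141 mod 8 = 5)
  pull out 2: (2/141) = -1  (since 141 mod 8 = 5)
  reciprocity: (17/141) -> +(141/17)
  reduce: (5/17)
  reciprocity: (5/17) -> +(17/5)
  reduce: (2/5)
  pull out 2: (2/5) = -1  (since 5 mod 8 = 5)
  (1/5) = 1
Product of signs = 1

1


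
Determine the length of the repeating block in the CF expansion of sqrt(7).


Run the CF algorithm for sqrt(7).
a_0 = floor(sqrt(7)) = 2; set m_0=0, q_0=1.
Recurrence: m' = q*a - m,  q' = (d - m'^2)/q,  a' = floor((a_0 + m')/q').
  step 1: m=2, q=3, a=1
  step 2: m=1, q=2, a=1
  step 3: m=1, q=3, a=1
  step 4: m=2, q=1, a=4
a_4 = 2*a_0 = 4, so the period closes here.
sqrt(7) = [2; 1, 1, 1, 4]
Period length = 4

4


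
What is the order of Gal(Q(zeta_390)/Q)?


|Gal(Q(zeta_390)/Q)| = phi(390)
= 96

96


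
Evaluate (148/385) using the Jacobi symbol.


Compute (148/385) via quadratic reciprocity:
  pull out 2: (2/385) = +1  (since 385 mod 8 = 1)
  pull out 2: (2/385) = +1  (since 385 mod 8 = 1)
  reciprocity: (37/385) -> +(385/37)
  reduce: (15/37)
  reciprocity: (15/37) -> +(37/15)
  reduce: (7/15)
  reciprocity: (7/15) -> -(15/7)
  reduce: (1/7)
  (1/7) = 1
Product of signs = -1

-1


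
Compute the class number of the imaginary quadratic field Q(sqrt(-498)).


K = Q(sqrt(-498)). d mod 4 = 2, so D = disc(K) = 4d = -1992
h(K) equals the number of primitive reduced positive-definite forms (a, b, c) = a*x^2 + b*x*y + c*y^2 with b^2 - 4ac = D,
where reduced means |b| <= a <= c, with b >= 0 whenever |b| = a or a = c, and primitive means gcd(a, b, c) = 1.
Reduced forces 3a^2 <= |D| = 1992, so 1 <= a <= 25; b must have the parity of D, and c = (b^2 - D)/(4a) must be an integer >= a.
Enumerate a = 1..25, b in [-a, a]:
  a=1: (1, 0, 498)  [1]
  a=2: (2, 0, 249)  [1]
  a=3: (3, 0, 166)  [1]
  a=4..5: none
  a=6: (6, 0, 83)  [1]
  a=7..12: none
  a=13: (13, -6, 39), (13, 6, 39)  [2]
  a=14..22: none
  a=23: (23, -20, 26), (23, 20, 26)  [2]
  a=24..25: none
Total reduced forms: 1 + 1 + 1 + 1 + 2 + 2 = 8
h = 8

8


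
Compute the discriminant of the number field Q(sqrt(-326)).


For K = Q(sqrt(d)) with d squarefree: disc(K) = d if d = 1 mod 4, and disc(K) = 4d if d = 2 or 3 mod 4.
Here d = -326, and d mod 4 = 2.
d = 2 mod 4, not 1 (O_K = Z[sqrt(d)]), so disc(K) = 4d = 4 * (-326) = -1304

-1304


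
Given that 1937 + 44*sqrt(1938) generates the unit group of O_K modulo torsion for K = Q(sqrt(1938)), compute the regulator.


epsilon = 1937 + 44*sqrt(1938)
= 3873.9997
R = ln(3873.9997)
= 8.2620

8.2620


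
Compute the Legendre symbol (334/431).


p = 431 is prime, so compute (334/431) with the reciprocity algorithm (Jacobi-symbol steps: pull out 2s via (2/n), flip via reciprocity, reduce):
  pull out 2: (2/431) = +1  (since 431 mod 8 = 7)
  reciprocity: (167/431) -> -(431/167)
  reduce: (97/167)
  reciprocity: (97/167) -> +(167/97)
  reduce: (70/97)
  pull out 2: (2/97) = +1  (since 97 mod 8 = 1)
  reciprocity: (35/97) -> +(97/35)
  reduce: (27/35)
  reciprocity: (27/35) -> -(35/27)
  reduce: (8/27)
  pull out 2: (2/27) = -1  (since 27 mod 8 = 3)
  pull out 2: (2/27) = -1  (since 27 mod 8 = 3)
  pull out 2: (2/27) = -1  (since 27 mod 8 = 3)
  (1/27) = 1
Product of signs = -1
(334/431) = -1

-1


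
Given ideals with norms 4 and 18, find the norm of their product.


N(IJ) = N(I) * N(J)
= 4 * 18
= 72

72


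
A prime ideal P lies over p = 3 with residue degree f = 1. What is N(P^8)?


N(P^a) = p^(a*f)
= 3^(8*1)
= 3^8
= 6561

6561


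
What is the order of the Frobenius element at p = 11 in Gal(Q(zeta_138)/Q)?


The Frobenius at p in Gal(Q(zeta_n)/Q) = (Z/nZ)* is the class of p, so its order is ord_138(11), the smallest k >= 1 with 11^k = 1 mod 138.
n = 138 = 2 * 3 * 23, phi(138) = 44; the order divides phi(n).
Divisors of 44: 1, 2, 4, 11, 22, 44
Repeated squaring mod 138: 11^1 = 11, 11^2 = 121, 11^4 = 13, 11^8 = 31, 11^16 = 133, 11^32 = 25
Test divisors in increasing order:
  k=1: 11^1 = 11 mod 138
  k=2: 11^2 = 121 mod 138
  k=4: 11^4 = 13 mod 138
  k=11: 11^11 = 31 * 121 * 11 = 137 mod 138
  k=22: 11^22 = 133 * 13 * 121 = 1 mod 138  <- first divisor giving 1
Order = 22

22


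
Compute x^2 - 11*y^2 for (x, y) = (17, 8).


x^2 - d*y^2
= 17^2 - 11*8^2
= 289 - 704
= -415

-415


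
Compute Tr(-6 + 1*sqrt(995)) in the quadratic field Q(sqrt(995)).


Tr(a + b*sqrt(d)) = (a + b*sqrt(d)) + (a - b*sqrt(d)) = 2a
= 2 * (-6)
= -12

-12


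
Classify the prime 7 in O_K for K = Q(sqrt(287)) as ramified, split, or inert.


K = Q(sqrt(287)). Since d mod 4 = 3, disc(K) = 1148.
Check p | disc: 1148 mod 7 = 0.
p divides disc, so p ramifies: (p) = P^2 with e=2, f=1, g=1.
Therefore p is ramified.

ramified


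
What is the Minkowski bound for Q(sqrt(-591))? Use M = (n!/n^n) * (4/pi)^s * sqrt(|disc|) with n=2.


d = -591, d mod 4 = 1, so disc(K) = d = -591; |disc(K)| = 591
Imaginary quadratic field, so n = 2, s = r2 = 1, r1 = 0
M = (n!/n^n) * (4/pi)^s * sqrt(|disc(K)|) = (2!/2^2) * (4/pi)^1 * sqrt(591)
= 0.5 * 1.273240 * 24.310492
= 15.4765

15.4765


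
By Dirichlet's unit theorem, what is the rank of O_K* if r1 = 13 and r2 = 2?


By Dirichlet's unit theorem:
rank = r1 + r2 - 1
= 13 + 2 - 1
= 14

14


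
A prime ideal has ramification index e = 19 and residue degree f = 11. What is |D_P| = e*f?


|D_P| = e * f
= 19 * 11
= 209

209


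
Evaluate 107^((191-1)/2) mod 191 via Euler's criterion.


p = 191 is prime and the exponent is (p-1)/2 = 95, so by Euler's criterion 107^95 = (107/191) = +1 or -1 mod 191.
Compute by square-and-multiply:
  95 = 64 + 16 + 8 + 4 + 2 + 1 (binary 1011111)
  Repeated squaring mod 191: 107^1 = 107, 107^2 = 180, 107^4 = 121, 107^8 = 125, 107^16 = 154, 107^32 = 32, 107^64 = 69
  107^95 = 107^64 * 107^16 * 107^8 * 107^4 * 107^2 * 107^1 = 69 * 154 * 125 * 121 * 180 * 107 mod 191
    69 * 154 = 10626 = 121 mod 191
    121 * 125 = 15125 = 36 mod 191
    36 * 121 = 4356 = 154 mod 191
    154 * 180 = 27720 = 25 mod 191
    25 * 107 = 2675 = 1 mod 191
  107^95 = 1 mod 191
Result 1: 107 is a quadratic residue mod 191.
107^95 mod 191 = 1

1


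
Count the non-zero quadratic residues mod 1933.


For prime p, the number of non-zero quadratic residues is (p-1)/2.
= (1933-1)/2
= 966

966


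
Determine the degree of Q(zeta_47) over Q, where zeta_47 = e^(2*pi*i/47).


The degree equals Euler's totient phi(47).
47 = 47
phi(47) = 46

46


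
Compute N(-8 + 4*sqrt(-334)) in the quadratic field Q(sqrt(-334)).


N(a + b*sqrt(d)) = a^2 - d*b^2
= (-8)^2 - (-334)*(4)^2
= 64 + 5344
= 5408

5408


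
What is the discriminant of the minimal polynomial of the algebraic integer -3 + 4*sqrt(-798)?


The element -3 + 4*sqrt(-798) has minimal polynomial:
x^2 + 6*x + 12777
Discriminant = (6)^2 - 4*(12777)
= 36 - 51108
= -51072

-51072


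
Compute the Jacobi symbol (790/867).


Compute (790/867) via quadratic reciprocity:
  pull out 2: (2/867) = -1  (since 867 mod 8 = 3)
  reciprocity: (395/867) -> -(867/395)
  reduce: (77/395)
  reciprocity: (77/395) -> +(395/77)
  reduce: (10/77)
  pull out 2: (2/77) = -1  (since 77 mod 8 = 5)
  reciprocity: (5/77) -> +(77/5)
  reduce: (2/5)
  pull out 2: (2/5) = -1  (since 5 mod 8 = 5)
  (1/5) = 1
Product of signs = 1

1
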